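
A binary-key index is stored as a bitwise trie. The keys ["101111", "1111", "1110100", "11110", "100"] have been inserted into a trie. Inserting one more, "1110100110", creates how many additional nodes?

The longest prefix of "1110100110" already in the trie is "1110100" (length 7).
So 10 − 7 = 3 new nodes.

3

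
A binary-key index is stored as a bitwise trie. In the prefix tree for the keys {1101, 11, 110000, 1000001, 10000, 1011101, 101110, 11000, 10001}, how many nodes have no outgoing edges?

5

A leaf is a node with no children — equivalently, the end of a word that is not a proper prefix of any other stored word.
Those words: "1000001", "10001", "1011101", "110000", "1101"
Leaf count: 5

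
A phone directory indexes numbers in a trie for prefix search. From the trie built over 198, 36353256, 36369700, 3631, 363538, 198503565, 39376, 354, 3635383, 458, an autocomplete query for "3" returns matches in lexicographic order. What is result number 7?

Filter for "3…" and sort: "354", "3631", "36353256", "363538", "3635383", "36369700", "39376"
Position 7: 39376

39376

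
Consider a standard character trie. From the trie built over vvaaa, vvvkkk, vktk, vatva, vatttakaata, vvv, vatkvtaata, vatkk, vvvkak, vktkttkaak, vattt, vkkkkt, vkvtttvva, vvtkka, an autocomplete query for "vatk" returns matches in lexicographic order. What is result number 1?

vatkk

DFS of the "vatk" subtree visits, in order: "vatkk", "vatkvtaata"
Position 1: vatkk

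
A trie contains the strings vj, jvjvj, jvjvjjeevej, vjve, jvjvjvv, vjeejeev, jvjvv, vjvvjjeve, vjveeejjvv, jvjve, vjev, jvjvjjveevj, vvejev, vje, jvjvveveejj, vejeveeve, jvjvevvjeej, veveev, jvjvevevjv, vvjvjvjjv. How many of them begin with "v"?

Filter for entries beginning with "v":
Words under "v": vejeveeve, veveev, vj, vje, vjeejeev, vjev, vjve, vjveeejjvv, vjvvjjeve, vvejev, vvjvjvjjv
Count: 11

11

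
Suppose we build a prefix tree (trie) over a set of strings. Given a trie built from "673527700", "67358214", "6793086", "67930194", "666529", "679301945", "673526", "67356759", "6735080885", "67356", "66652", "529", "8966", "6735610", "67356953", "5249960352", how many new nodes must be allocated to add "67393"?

2

The longest prefix of "67393" already in the trie is "673" (length 3).
So 5 − 3 = 2 new nodes.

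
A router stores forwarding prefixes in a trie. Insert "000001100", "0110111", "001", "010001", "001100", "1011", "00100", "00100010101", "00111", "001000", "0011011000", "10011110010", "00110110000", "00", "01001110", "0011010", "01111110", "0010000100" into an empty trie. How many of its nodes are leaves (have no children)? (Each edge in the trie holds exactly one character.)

Leaves are exactly the stored words that no other stored word extends.
Those words: "000001100", "0010000100", "00100010101", "001100", "0011010", "00110110000", "00111", "010001", "01001110", "0110111", "01111110", "10011110010", "1011"
Leaf count: 13

13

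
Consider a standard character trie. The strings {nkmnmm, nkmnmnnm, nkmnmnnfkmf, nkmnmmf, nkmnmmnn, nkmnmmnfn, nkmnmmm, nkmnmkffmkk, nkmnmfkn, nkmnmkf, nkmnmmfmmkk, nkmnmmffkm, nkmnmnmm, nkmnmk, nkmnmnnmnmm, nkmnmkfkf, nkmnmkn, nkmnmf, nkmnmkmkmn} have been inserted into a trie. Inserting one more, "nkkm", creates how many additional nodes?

2

Walking "nkkm" from the root, the first 2 characters ("nk") follow existing edges; "k" is the first miss.
So 4 − 2 = 2 new nodes.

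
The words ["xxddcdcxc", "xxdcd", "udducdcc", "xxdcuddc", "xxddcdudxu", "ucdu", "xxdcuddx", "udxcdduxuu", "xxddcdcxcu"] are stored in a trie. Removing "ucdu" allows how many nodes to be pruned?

3

After clearing the end-marker at "ucdu", prune upward until reaching a node still needed by another word.
The suffix "cdu" (3 nodes) is used only by "ucdu"; the node for "u" still has the child "d", so pruning stops there.
Nodes removed: 3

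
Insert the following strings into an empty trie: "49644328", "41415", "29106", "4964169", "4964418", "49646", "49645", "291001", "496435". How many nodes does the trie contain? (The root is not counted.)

28

Insert word by word; a character creates a node only if that edge doesn't already exist:
  "49644328" → 8 new (4, 9, 6, 4, 4, 3, 2, 8)
  "41415" → prefix "4" already present; 4 new (1, 4, 1, 5)
  "29106" → 5 new (2, 9, 1, 0, 6)
  "4964169" → prefix "4964" already present; 3 new (1, 6, 9)
  "4964418" → prefix "49644" already present; 2 new (1, 8)
  "49646" → prefix "4964" already present; 1 new (6)
  "49645" → prefix "4964" already present; 1 new (5)
  "291001" → prefix "2910" already present; 2 new (0, 1)
  "496435" → prefix "4964" already present; 2 new (3, 5)
Total nodes = 8 + 4 + 5 + 3 + 2 + 1 + 1 + 2 + 2 = 28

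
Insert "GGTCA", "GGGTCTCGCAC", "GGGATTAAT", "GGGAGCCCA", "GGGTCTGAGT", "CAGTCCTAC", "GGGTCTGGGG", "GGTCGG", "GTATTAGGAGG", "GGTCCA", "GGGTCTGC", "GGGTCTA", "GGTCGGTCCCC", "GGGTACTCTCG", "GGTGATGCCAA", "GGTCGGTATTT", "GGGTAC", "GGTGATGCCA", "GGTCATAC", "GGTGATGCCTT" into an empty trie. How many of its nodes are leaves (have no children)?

16

Leaves are exactly the stored words that no other stored word extends.
Those words: "CAGTCCTAC", "GGGAGCCCA", "GGGATTAAT", "GGGTACTCTCG", "GGGTCTA", "GGGTCTCGCAC", "GGGTCTGAGT", "GGGTCTGC", "GGGTCTGGGG", "GGTCATAC", "GGTCCA", "GGTCGGTATTT", "GGTCGGTCCCC", "GGTGATGCCAA", "GGTGATGCCTT", "GTATTAGGAGG"
Leaf count: 16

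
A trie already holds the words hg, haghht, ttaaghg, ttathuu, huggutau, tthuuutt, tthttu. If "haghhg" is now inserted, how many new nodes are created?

Walking "haghhg" from the root, the first 5 characters ("haghh") follow existing edges; "g" is the first miss.
New nodes needed: |"haghhg"| − 5 = 6 − 5 = 1.

1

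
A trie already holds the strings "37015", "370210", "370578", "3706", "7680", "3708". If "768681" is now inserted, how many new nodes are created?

3

"768" is already a path in the trie; the remaining "681" must be added.
New nodes needed: |"768681"| − 3 = 6 − 3 = 3.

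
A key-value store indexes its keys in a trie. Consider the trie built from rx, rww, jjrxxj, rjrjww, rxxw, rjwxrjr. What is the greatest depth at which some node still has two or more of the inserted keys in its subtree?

Look for the deepest trie node that still has at least two words in its subtree.
e.g. "rjrjww" and "rjwxrjr" share the prefix "rj" of length 2; no pair shares a longer one.
Longest shared-prefix length: 2

2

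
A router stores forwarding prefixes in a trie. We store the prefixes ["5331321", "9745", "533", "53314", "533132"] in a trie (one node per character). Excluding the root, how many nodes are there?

Trace insertions, counting only characters that open a new branch:
  "5331321" → 7 new (5, 3, 3, 1, 3, 2, 1)
  "9745" → 4 new (9, 7, 4, 5)
  "533" → prefix "533" already present; 0 new (none)
  "53314" → prefix "5331" already present; 1 new (4)
  "533132" → prefix "533132" already present; 0 new (none)
Total nodes = 7 + 4 + 0 + 1 + 0 = 12

12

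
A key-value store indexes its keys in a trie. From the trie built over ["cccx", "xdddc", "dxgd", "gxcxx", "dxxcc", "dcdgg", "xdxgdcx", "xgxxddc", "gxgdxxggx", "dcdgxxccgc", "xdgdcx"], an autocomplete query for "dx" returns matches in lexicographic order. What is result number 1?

dxgd

DFS of the "dx" subtree visits, in order: "dxgd", "dxxcc"
The 1st is dxgd.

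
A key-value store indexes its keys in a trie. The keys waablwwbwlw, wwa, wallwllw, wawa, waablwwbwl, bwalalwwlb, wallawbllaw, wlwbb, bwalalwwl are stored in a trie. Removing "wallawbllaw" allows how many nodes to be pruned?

A node on "wallawbllaw"'s path can go only if nothing else ends at it or branches off below it.
The suffix "awbllaw" (7 nodes) is used only by "wallawbllaw"; the node for "wall" still has the child "w", so pruning stops there.
Nodes removed: 7

7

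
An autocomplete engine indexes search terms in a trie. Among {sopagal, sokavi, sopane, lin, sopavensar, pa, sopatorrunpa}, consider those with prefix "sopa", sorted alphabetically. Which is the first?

DFS of the "sopa" subtree visits, in order: "sopagal", "sopane", "sopatorrunpa", "sopavensar"
Position 1: sopagal

sopagal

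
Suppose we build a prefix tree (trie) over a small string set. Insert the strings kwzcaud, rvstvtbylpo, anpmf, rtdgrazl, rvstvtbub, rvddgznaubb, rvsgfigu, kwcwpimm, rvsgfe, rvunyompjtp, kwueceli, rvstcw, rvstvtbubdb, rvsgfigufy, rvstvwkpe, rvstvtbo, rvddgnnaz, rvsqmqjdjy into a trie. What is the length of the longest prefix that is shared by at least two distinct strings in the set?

Equivalently: take the maximum, over all pairs, of their longest common prefix length.
"rvstvtbub" and "rvstvtbubdb" agree on "rvstvtbub" (9 characters) before diverging; nothing deeper is shared.
Longest shared-prefix length: 9

9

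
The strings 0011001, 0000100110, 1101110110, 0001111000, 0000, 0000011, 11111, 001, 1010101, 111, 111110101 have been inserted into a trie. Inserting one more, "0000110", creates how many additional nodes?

"00001" is already a path in the trie; the remaining "10" must be added.
Each of the 2 remaining characters creates one node.

2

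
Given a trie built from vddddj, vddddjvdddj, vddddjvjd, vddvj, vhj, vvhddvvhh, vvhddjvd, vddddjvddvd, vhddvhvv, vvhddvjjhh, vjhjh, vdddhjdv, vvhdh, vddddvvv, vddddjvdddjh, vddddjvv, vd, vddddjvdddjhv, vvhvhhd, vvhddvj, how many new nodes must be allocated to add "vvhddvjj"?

"vvhddvjj" is already a full path in the trie; only an end-marker is added.
No new nodes are needed: 0.

0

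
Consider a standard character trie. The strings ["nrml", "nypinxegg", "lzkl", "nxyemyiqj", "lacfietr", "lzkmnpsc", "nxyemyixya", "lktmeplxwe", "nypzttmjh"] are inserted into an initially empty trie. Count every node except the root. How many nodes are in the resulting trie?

Count nodes per top-level branch (shared prefixes stored once):
  'l'-branch (lacfietr, lktmeplxwe, lzkl, lzkmnpsc): 25 nodes
  'n'-branch (nrml, nxyemyiqj, nxyemyixya, nypinxegg, nypzttmjh): 29 nodes
Sum: 54

54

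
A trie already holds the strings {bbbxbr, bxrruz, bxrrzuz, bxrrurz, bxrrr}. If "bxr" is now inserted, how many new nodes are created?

Every character of "bxr" already lies on an existing path (it is a prefix of some stored word).
No new nodes are needed: 0.

0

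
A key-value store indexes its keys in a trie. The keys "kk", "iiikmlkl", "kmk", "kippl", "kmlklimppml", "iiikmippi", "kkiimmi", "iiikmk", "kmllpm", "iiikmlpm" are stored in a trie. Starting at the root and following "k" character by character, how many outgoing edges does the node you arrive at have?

The children of the "k" node are the distinct next characters among strings starting with "k".
Characters that immediately follow "k" among the stored strings: {i, k, m}.
That node has 3 child edges.

3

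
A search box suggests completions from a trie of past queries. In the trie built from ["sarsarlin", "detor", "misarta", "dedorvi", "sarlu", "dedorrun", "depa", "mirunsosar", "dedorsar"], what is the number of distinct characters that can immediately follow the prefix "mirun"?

Follow the path "mirun" to its node, then look at its outgoing edges.
Distinct next characters after "mirun": s.
That node has 1 child edge.

1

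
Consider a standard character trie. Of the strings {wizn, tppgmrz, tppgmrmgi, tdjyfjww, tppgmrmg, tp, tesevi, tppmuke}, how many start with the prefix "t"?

Filter for entries beginning with "t":
Words under "t": tdjyfjww, tesevi, tp, tppgmrmg, tppgmrmgi, tppgmrz, tppmuke
Count: 7

7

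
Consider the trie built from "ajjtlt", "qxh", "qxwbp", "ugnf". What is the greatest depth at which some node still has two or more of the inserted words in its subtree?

Look for the deepest trie node that still has at least two words in its subtree.
e.g. "qxh" and "qxwbp" share the prefix "qx" of length 2; no pair shares a longer one.
Longest shared-prefix length: 2

2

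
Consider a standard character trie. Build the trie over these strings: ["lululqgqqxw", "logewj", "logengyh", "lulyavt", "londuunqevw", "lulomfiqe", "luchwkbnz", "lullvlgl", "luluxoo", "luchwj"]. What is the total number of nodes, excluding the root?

Count nodes per top-level branch (shared prefixes stored once):
  'l'-branch (logengyh, logewj, londuunqevw, luchwj, luchwkbnz, lullvlgl, lulomfiqe, lululqgqqxw, luluxoo, lulyavt): 55 nodes
Sum: 55

55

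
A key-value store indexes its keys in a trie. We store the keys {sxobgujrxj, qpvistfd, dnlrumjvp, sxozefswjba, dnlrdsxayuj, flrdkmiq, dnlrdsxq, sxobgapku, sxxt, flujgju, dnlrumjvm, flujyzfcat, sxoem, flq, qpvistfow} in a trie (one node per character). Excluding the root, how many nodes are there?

Trace insertions, counting only characters that open a new branch:
  "sxobgujrxj" → 10 new (s, x, o, b, g, u, j, r, x, j)
  "qpvistfd" → 8 new (q, p, v, i, s, t, f, d)
  "dnlrumjvp" → 9 new (d, n, l, r, u, m, j, v, p)
  "sxozefswjba" → prefix "sxo" already present; 8 new (z, e, f, s, w, j, b, a)
  "dnlrdsxayuj" → prefix "dnlr" already present; 7 new (d, s, x, a, y, u, j)
  "flrdkmiq" → 8 new (f, l, r, d, k, m, i, q)
  "dnlrdsxq" → prefix "dnlrdsx" already present; 1 new (q)
  "sxobgapku" → prefix "sxobg" already present; 4 new (a, p, k, u)
  "sxxt" → prefix "sx" already present; 2 new (x, t)
  "flujgju" → prefix "fl" already present; 5 new (u, j, g, j, u)
  "dnlrumjvm" → prefix "dnlrumjv" already present; 1 new (m)
  "flujyzfcat" → prefix "fluj" already present; 6 new (y, z, f, c, a, t)
  "sxoem" → prefix "sxo" already present; 2 new (e, m)
  "flq" → prefix "fl" already present; 1 new (q)
  "qpvistfow" → prefix "qpvistf" already present; 2 new (o, w)
Total nodes = 10 + 8 + 9 + 8 + 7 + 8 + 1 + 4 + 2 + 5 + 1 + 6 + 2 + 1 + 2 = 74

74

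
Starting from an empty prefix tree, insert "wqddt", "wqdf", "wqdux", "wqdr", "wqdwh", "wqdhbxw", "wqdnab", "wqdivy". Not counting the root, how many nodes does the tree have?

21

For each word, the new-node count is its length minus the longest prefix already in the trie:
  "wqddt" → 5 new (w, q, d, d, t)
  "wqdf" → prefix "wqd" already present; 1 new (f)
  "wqdux" → prefix "wqd" already present; 2 new (u, x)
  "wqdr" → prefix "wqd" already present; 1 new (r)
  "wqdwh" → prefix "wqd" already present; 2 new (w, h)
  "wqdhbxw" → prefix "wqd" already present; 4 new (h, b, x, w)
  "wqdnab" → prefix "wqd" already present; 3 new (n, a, b)
  "wqdivy" → prefix "wqd" already present; 3 new (i, v, y)
Total nodes = 5 + 1 + 2 + 1 + 2 + 4 + 3 + 3 = 21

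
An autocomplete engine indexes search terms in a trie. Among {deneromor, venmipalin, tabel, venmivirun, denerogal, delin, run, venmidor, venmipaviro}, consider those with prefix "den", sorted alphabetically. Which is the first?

Filter for "den…" and sort: "denerogal", "deneromor"
The 1st is denerogal.

denerogal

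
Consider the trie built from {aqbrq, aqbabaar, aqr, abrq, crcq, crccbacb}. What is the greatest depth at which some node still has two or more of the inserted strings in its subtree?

The deepest shared node is where two words last agree before diverging.
"aqbabaar" and "aqbrq" agree on "aqb" (3 characters) before diverging; nothing deeper is shared.
Longest shared-prefix length: 3

3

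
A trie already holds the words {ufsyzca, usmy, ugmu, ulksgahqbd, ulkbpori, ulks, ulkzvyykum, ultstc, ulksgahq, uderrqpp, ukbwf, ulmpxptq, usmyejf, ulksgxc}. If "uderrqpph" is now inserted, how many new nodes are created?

Walking "uderrqpph" from the root, the first 8 characters ("uderrqpp") follow existing edges; "h" is the first miss.
New nodes needed: |"uderrqpph"| − 8 = 9 − 8 = 1.

1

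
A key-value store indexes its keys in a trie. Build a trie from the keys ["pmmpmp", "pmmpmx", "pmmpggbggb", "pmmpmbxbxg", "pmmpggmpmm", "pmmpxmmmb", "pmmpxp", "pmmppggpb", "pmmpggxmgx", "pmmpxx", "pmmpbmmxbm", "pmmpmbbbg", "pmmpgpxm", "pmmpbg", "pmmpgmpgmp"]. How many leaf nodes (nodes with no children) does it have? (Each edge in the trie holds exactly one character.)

A leaf is a node with no children — equivalently, the end of a word that is not a proper prefix of any other stored word.
Those words: "pmmpbg", "pmmpbmmxbm", "pmmpggbggb", "pmmpggmpmm", "pmmpggxmgx", "pmmpgmpgmp", "pmmpgpxm", "pmmpmbbbg", "pmmpmbxbxg", "pmmpmp", "pmmpmx", "pmmppggpb", "pmmpxmmmb", "pmmpxp", "pmmpxx"
Leaf count: 15

15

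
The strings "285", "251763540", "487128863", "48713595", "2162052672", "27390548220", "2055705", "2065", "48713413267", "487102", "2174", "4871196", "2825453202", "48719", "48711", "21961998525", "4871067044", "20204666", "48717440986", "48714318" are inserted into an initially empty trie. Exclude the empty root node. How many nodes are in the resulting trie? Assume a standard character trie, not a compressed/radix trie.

104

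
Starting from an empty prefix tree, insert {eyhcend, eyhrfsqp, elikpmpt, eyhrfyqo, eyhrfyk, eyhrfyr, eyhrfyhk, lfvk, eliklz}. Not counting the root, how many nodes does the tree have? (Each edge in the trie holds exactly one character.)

32

Trie structure (* marks end of a word):
(root)
├─ e
│  ├─ l
│  │  └─ i
│  │     └─ k
│  │        ├─ l
│  │        │  └─ z *
│  │        └─ p
│  │           └─ m
│  │              └─ p
│  │                 └─ t *
│  └─ y
│     └─ h
│        ├─ c
│        │  └─ e
│        │     └─ n
│        │        └─ d *
│        └─ r
│           └─ f
│              ├─ s
│              │  └─ q
│              │     └─ p *
│              └─ y
│                 ├─ h
│                 │  └─ k *
│                 ├─ k *
│                 ├─ q
│                 │  └─ o *
│                 └─ r *
└─ l
   └─ f
      └─ v
         └─ k *
Counting every labelled node above: 32.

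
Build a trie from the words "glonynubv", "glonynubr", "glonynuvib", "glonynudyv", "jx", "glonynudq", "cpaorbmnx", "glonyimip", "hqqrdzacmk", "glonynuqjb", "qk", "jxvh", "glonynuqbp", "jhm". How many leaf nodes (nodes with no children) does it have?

Leaves are exactly the stored words that no other stored word extends.
Those words: "cpaorbmnx", "glonyimip", "glonynubr", "glonynubv", "glonynudq", "glonynudyv", "glonynuqbp", "glonynuqjb", "glonynuvib", "hqqrdzacmk", "jhm", "jxvh", "qk"
Leaf count: 13

13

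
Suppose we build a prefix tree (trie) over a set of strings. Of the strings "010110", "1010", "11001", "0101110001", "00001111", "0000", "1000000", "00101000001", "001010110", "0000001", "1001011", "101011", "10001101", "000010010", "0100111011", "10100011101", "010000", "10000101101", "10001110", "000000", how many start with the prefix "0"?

Filter for entries beginning with "0":
Words under "0": 0000, 000000, 0000001, 000010010, 00001111, 00101000001, 001010110, 010000, 0100111011, 010110, 0101110001
Count: 11

11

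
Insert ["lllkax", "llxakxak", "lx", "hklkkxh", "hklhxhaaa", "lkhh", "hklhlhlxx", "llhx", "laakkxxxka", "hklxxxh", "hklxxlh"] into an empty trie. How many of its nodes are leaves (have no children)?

A leaf is a node with no children — equivalently, the end of a word that is not a proper prefix of any other stored word.
Those words: "hklhlhlxx", "hklhxhaaa", "hklkkxh", "hklxxlh", "hklxxxh", "laakkxxxka", "lkhh", "llhx", "lllkax", "llxakxak", "lx"
Leaf count: 11

11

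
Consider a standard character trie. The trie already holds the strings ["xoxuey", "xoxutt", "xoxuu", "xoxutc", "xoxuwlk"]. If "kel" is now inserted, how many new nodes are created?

No existing word starts with "k", so every character of "kel" needs a new node.
3 − 0 = 3 new nodes.

3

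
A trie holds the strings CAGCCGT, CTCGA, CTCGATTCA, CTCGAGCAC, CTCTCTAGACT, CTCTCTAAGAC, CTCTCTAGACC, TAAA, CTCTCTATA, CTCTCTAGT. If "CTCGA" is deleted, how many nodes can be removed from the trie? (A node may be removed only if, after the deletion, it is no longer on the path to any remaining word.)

0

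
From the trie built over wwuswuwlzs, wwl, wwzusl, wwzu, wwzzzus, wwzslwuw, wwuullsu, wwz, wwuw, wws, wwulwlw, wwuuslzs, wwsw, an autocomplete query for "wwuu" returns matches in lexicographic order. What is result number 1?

Words with prefix "wwuu", in lexicographic order: "wwuullsu", "wwuuslzs"
Position 1: wwuullsu

wwuullsu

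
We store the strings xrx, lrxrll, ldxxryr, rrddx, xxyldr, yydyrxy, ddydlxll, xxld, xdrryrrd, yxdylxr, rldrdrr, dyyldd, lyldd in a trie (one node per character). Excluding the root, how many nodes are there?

Count nodes per top-level branch (shared prefixes stored once):
  'd'-branch (ddydlxll, dyyldd): 13 nodes
  'l'-branch (ldxxryr, lrxrll, lyldd): 16 nodes
  'r'-branch (rldrdrr, rrddx): 11 nodes
  'x'-branch (xdrryrrd, xrx, xxld, xxyldr): 17 nodes
  'y'-branch (yxdylxr, yydyrxy): 13 nodes
Sum: 70

70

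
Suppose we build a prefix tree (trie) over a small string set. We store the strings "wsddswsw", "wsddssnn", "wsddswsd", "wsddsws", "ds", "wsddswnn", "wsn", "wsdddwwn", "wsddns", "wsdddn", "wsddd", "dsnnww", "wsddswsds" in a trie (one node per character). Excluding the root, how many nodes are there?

For each word, the new-node count is its length minus the longest prefix already in the trie:
  "wsddswsw" → 8 new (w, s, d, d, s, w, s, w)
  "wsddssnn" → prefix "wsdds" already present; 3 new (s, n, n)
  "wsddswsd" → prefix "wsddsws" already present; 1 new (d)
  "wsddsws" → prefix "wsddsws" already present; 0 new (none)
  "ds" → 2 new (d, s)
  "wsddswnn" → prefix "wsddsw" already present; 2 new (n, n)
  "wsn" → prefix "ws" already present; 1 new (n)
  "wsdddwwn" → prefix "wsdd" already present; 4 new (d, w, w, n)
  "wsddns" → prefix "wsdd" already present; 2 new (n, s)
  "wsdddn" → prefix "wsddd" already present; 1 new (n)
  "wsddd" → prefix "wsddd" already present; 0 new (none)
  "dsnnww" → prefix "ds" already present; 4 new (n, n, w, w)
  "wsddswsds" → prefix "wsddswsd" already present; 1 new (s)
Total nodes = 8 + 3 + 1 + 0 + 2 + 2 + 1 + 4 + 2 + 1 + 0 + 4 + 1 = 29

29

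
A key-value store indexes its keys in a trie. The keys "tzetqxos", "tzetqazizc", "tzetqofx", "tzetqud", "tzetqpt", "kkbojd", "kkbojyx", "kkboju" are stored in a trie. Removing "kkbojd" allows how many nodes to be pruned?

1

After clearing the end-marker at "kkbojd", prune upward until reaching a node still needed by another word.
The suffix "d" (1 node) is used only by "kkbojd"; the node for "kkboj" still has the child "y", so pruning stops there.
Nodes removed: 1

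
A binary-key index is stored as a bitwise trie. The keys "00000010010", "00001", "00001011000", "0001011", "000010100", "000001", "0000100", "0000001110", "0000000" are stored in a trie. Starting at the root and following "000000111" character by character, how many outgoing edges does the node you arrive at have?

1

The children of the "000000111" node are the distinct next characters among strings starting with "000000111".
Characters that immediately follow "000000111" among the stored strings: {0}.
That node has 1 child edge.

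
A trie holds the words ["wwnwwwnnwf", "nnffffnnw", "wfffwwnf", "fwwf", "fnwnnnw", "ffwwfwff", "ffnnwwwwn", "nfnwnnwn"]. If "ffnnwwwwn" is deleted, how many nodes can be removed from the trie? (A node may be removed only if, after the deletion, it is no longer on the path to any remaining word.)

After clearing the end-marker at "ffnnwwwwn", prune upward until reaching a node still needed by another word.
The suffix "nnwwwwn" (7 nodes) is used only by "ffnnwwwwn"; the node for "ff" still has the child "w", so pruning stops there.
Nodes removed: 7

7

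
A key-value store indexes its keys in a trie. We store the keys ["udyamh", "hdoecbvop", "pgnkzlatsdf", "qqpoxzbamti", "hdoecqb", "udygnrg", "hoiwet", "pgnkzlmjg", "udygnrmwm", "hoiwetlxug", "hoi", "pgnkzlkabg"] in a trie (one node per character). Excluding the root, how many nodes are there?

62

For each word, the new-node count is its length minus the longest prefix already in the trie:
  "udyamh" → 6 new (u, d, y, a, m, h)
  "hdoecbvop" → 9 new (h, d, o, e, c, b, v, o, p)
  "pgnkzlatsdf" → 11 new (p, g, n, k, z, l, a, t, s, d, f)
  "qqpoxzbamti" → 11 new (q, q, p, o, x, z, b, a, m, t, i)
  "hdoecqb" → prefix "hdoec" already present; 2 new (q, b)
  "udygnrg" → prefix "udy" already present; 4 new (g, n, r, g)
  "hoiwet" → prefix "h" already present; 5 new (o, i, w, e, t)
  "pgnkzlmjg" → prefix "pgnkzl" already present; 3 new (m, j, g)
  "udygnrmwm" → prefix "udygnr" already present; 3 new (m, w, m)
  "hoiwetlxug" → prefix "hoiwet" already present; 4 new (l, x, u, g)
  "hoi" → prefix "hoi" already present; 0 new (none)
  "pgnkzlkabg" → prefix "pgnkzl" already present; 4 new (k, a, b, g)
Total nodes = 6 + 9 + 11 + 11 + 2 + 4 + 5 + 3 + 3 + 4 + 0 + 4 = 62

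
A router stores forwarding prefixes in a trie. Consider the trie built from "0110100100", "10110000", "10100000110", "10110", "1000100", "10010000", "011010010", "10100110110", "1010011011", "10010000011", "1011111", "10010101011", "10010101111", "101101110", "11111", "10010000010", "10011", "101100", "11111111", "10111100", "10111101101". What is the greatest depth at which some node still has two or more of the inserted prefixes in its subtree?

Look for the deepest trie node that still has at least two words in its subtree.
"10010000010" and "10010000011" agree on "1001000001" (10 characters) before diverging; nothing deeper is shared.
Longest shared-prefix length: 10

10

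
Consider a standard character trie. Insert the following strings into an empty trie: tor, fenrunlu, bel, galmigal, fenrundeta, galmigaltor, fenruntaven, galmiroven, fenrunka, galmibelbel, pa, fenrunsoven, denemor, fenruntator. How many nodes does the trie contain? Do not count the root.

Trace insertions, counting only characters that open a new branch:
  "tor" → 3 new (t, o, r)
  "fenrunlu" → 8 new (f, e, n, r, u, n, l, u)
  "bel" → 3 new (b, e, l)
  "galmigal" → 8 new (g, a, l, m, i, g, a, l)
  "fenrundeta" → prefix "fenrun" already present; 4 new (d, e, t, a)
  "galmigaltor" → prefix "galmigal" already present; 3 new (t, o, r)
  "fenruntaven" → prefix "fenrun" already present; 5 new (t, a, v, e, n)
  "galmiroven" → prefix "galmi" already present; 5 new (r, o, v, e, n)
  "fenrunka" → prefix "fenrun" already present; 2 new (k, a)
  "galmibelbel" → prefix "galmi" already present; 6 new (b, e, l, b, e, l)
  "pa" → 2 new (p, a)
  "fenrunsoven" → prefix "fenrun" already present; 5 new (s, o, v, e, n)
  "denemor" → 7 new (d, e, n, e, m, o, r)
  "fenruntator" → prefix "fenrunta" already present; 3 new (t, o, r)
Total nodes = 3 + 8 + 3 + 8 + 4 + 3 + 5 + 5 + 2 + 6 + 2 + 5 + 7 + 3 = 64

64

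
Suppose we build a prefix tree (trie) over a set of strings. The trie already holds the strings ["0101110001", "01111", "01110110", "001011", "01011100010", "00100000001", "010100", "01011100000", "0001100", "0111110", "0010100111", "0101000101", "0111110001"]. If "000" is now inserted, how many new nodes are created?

Every character of "000" already lies on an existing path (it is a prefix of some stored word).
No new nodes are needed: 0.

0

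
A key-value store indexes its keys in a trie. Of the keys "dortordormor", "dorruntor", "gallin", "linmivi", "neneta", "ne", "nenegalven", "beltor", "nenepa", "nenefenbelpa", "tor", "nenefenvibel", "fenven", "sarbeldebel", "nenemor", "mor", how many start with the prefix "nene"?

6

Walk to "nene"; the words in its subtree are exactly those with that prefix.
Matches: "nenefenbelpa", "nenefenvibel", "nenegalven", "nenemor", "nenepa", "neneta"
Count: 6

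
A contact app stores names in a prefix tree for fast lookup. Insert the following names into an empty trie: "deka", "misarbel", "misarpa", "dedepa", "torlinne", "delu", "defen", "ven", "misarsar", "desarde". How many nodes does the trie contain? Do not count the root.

42

Count nodes per top-level branch (shared prefixes stored once):
  'd'-branch (dedepa, defen, deka, delu, desarde): 18 nodes
  'm'-branch (misarbel, misarpa, misarsar): 13 nodes
  't'-branch (torlinne): 8 nodes
  'v'-branch (ven): 3 nodes
Sum: 42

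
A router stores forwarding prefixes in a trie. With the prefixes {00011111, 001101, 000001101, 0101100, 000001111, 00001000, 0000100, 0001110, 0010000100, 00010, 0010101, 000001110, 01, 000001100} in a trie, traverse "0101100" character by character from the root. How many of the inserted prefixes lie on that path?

Check each prefix of "0101100" against the stored set — each match is an end-marker on the path.
Prefixes of the query that are stored words: "01", "0101100"
Count: 2

2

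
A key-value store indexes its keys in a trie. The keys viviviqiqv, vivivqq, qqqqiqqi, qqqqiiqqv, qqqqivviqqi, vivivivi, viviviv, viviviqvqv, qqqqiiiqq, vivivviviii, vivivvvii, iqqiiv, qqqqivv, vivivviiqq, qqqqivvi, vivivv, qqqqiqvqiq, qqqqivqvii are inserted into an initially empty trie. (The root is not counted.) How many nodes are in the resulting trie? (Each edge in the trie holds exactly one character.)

64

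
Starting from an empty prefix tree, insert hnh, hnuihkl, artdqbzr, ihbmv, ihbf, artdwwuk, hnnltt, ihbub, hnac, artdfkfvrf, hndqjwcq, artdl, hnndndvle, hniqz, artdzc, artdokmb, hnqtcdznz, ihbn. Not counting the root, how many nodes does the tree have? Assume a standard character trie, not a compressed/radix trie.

For each word, the new-node count is its length minus the longest prefix already in the trie:
  "hnh" → 3 new (h, n, h)
  "hnuihkl" → prefix "hn" already present; 5 new (u, i, h, k, l)
  "artdqbzr" → 8 new (a, r, t, d, q, b, z, r)
  "ihbmv" → 5 new (i, h, b, m, v)
  "ihbf" → prefix "ihb" already present; 1 new (f)
  "artdwwuk" → prefix "artd" already present; 4 new (w, w, u, k)
  "hnnltt" → prefix "hn" already present; 4 new (n, l, t, t)
  "ihbub" → prefix "ihb" already present; 2 new (u, b)
  "hnac" → prefix "hn" already present; 2 new (a, c)
  "artdfkfvrf" → prefix "artd" already present; 6 new (f, k, f, v, r, f)
  "hndqjwcq" → prefix "hn" already present; 6 new (d, q, j, w, c, q)
  "artdl" → prefix "artd" already present; 1 new (l)
  "hnndndvle" → prefix "hnn" already present; 6 new (d, n, d, v, l, e)
  "hniqz" → prefix "hn" already present; 3 new (i, q, z)
  "artdzc" → prefix "artd" already present; 2 new (z, c)
  "artdokmb" → prefix "artd" already present; 4 new (o, k, m, b)
  "hnqtcdznz" → prefix "hn" already present; 7 new (q, t, c, d, z, n, z)
  "ihbn" → prefix "ihb" already present; 1 new (n)
Total nodes = 3 + 5 + 8 + 5 + 1 + 4 + 4 + 2 + 2 + 6 + 6 + 1 + 6 + 3 + 2 + 4 + 7 + 1 = 70

70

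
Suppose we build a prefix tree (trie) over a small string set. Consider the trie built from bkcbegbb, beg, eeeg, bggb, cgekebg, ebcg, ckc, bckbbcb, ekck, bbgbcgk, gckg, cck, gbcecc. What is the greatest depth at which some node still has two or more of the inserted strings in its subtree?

1

Equivalently: take the maximum, over all pairs, of their longest common prefix length.
e.g. "bbgbcgk" and "bckbbcb" share the prefix "b" of length 1; no pair shares a longer one.
Longest shared-prefix length: 1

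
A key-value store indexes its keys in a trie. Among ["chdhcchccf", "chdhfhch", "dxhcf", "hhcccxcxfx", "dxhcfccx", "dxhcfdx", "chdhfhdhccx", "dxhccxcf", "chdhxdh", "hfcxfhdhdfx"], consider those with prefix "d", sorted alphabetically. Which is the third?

dxhcfccx

Filter for "d…" and sort: "dxhccxcf", "dxhcf", "dxhcfccx", "dxhcfdx"
Position 3: dxhcfccx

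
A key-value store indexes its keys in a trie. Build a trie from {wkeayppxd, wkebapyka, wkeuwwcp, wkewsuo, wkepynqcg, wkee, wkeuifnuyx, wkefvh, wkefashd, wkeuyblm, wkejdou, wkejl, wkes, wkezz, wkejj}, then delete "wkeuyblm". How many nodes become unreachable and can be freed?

4

Walk "wkeuyblm" from the leaf back toward the root, removing each node that no remaining word uses.
The suffix "yblm" (4 nodes) is used only by "wkeuyblm"; the node for "wkeu" still has the child "w", so pruning stops there.
Nodes removed: 4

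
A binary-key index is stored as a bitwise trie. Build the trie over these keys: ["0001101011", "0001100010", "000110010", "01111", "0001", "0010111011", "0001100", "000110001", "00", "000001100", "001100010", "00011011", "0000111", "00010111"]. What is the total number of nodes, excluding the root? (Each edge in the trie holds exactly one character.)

48

Trace insertions, counting only characters that open a new branch:
  "0001101011" → 10 new (0, 0, 0, 1, 1, 0, 1, 0, 1, 1)
  "0001100010" → prefix "000110" already present; 4 new (0, 0, 1, 0)
  "000110010" → prefix "0001100" already present; 2 new (1, 0)
  "01111" → prefix "0" already present; 4 new (1, 1, 1, 1)
  "0001" → prefix "0001" already present; 0 new (none)
  "0010111011" → prefix "00" already present; 8 new (1, 0, 1, 1, 1, 0, 1, 1)
  "0001100" → prefix "0001100" already present; 0 new (none)
  "000110001" → prefix "000110001" already present; 0 new (none)
  "00" → prefix "00" already present; 0 new (none)
  "000001100" → prefix "000" already present; 6 new (0, 0, 1, 1, 0, 0)
  "001100010" → prefix "001" already present; 6 new (1, 0, 0, 0, 1, 0)
  "00011011" → prefix "0001101" already present; 1 new (1)
  "0000111" → prefix "0000" already present; 3 new (1, 1, 1)
  "00010111" → prefix "0001" already present; 4 new (0, 1, 1, 1)
Total nodes = 10 + 4 + 2 + 4 + 0 + 8 + 0 + 0 + 0 + 6 + 6 + 1 + 3 + 4 = 48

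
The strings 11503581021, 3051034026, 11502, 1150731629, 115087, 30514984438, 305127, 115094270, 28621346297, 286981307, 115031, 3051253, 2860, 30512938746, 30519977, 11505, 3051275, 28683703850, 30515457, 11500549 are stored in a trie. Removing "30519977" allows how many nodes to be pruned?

4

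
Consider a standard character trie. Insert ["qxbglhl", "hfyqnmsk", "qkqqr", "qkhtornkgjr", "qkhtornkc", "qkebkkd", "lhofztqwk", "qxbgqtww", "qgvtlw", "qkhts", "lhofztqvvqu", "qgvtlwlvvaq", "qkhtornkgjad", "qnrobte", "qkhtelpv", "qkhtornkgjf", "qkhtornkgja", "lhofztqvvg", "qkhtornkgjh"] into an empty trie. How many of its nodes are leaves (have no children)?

Leaves are exactly the stored words that no other stored word extends.
Those words: "hfyqnmsk", "lhofztqvvg", "lhofztqvvqu", "lhofztqwk", "qgvtlwlvvaq", "qkebkkd", "qkhtelpv", "qkhtornkc", "qkhtornkgjad", "qkhtornkgjf", "qkhtornkgjh", "qkhtornkgjr", "qkhts", "qkqqr", "qnrobte", "qxbglhl", "qxbgqtww"
Leaf count: 17

17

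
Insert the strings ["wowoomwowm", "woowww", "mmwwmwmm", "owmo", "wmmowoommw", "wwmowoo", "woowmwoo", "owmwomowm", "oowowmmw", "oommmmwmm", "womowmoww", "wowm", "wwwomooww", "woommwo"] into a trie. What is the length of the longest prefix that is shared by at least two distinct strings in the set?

4

Look for the deepest trie node that still has at least two words in its subtree.
e.g. "woowmwoo" and "woowww" share the prefix "woow" of length 4; no pair shares a longer one.
Longest shared-prefix length: 4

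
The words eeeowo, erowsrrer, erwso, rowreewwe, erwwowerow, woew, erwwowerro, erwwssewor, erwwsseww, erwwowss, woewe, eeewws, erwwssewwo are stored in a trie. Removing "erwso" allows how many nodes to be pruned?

After clearing the end-marker at "erwso", prune upward until reaching a node still needed by another word.
The suffix "so" (2 nodes) is used only by "erwso"; the node for "erw" still has the child "w", so pruning stops there.
Nodes removed: 2

2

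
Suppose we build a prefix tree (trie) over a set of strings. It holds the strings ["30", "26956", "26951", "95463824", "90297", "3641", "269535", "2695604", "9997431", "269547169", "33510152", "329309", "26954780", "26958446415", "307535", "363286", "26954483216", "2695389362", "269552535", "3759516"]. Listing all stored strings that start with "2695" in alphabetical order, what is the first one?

26951

Words with prefix "2695", in lexicographic order: "26951", "269535", "2695389362", "26954483216", "269547169", "26954780", "269552535", "26956", "2695604", "26958446415"
Position 1: 26951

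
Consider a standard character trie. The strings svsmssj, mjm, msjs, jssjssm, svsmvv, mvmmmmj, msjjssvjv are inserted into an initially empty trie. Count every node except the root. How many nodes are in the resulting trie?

34

Count nodes per top-level branch (shared prefixes stored once):
  'j'-branch (jssjssm): 7 nodes
  'm'-branch (mjm, msjjssvjv, msjs, mvmmmmj): 18 nodes
  's'-branch (svsmssj, svsmvv): 9 nodes
Sum: 34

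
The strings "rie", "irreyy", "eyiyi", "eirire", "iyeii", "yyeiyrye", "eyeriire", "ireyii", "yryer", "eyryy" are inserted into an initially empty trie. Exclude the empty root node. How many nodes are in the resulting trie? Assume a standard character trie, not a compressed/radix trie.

Count nodes per top-level branch (shared prefixes stored once):
  'e'-branch (eirire, eyeriire, eyiyi, eyryy): 19 nodes
  'i'-branch (ireyii, irreyy, iyeii): 14 nodes
  'r'-branch (rie): 3 nodes
  'y'-branch (yryer, yyeiyrye): 12 nodes
Sum: 48

48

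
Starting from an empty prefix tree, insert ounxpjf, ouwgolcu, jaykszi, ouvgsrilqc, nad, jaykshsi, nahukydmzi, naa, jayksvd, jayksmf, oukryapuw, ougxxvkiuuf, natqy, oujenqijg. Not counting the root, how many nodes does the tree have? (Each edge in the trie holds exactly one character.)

73

For each word, the new-node count is its length minus the longest prefix already in the trie:
  "ounxpjf" → 7 new (o, u, n, x, p, j, f)
  "ouwgolcu" → prefix "ou" already present; 6 new (w, g, o, l, c, u)
  "jaykszi" → 7 new (j, a, y, k, s, z, i)
  "ouvgsrilqc" → prefix "ou" already present; 8 new (v, g, s, r, i, l, q, c)
  "nad" → 3 new (n, a, d)
  "jaykshsi" → prefix "jayks" already present; 3 new (h, s, i)
  "nahukydmzi" → prefix "na" already present; 8 new (h, u, k, y, d, m, z, i)
  "naa" → prefix "na" already present; 1 new (a)
  "jayksvd" → prefix "jayks" already present; 2 new (v, d)
  "jayksmf" → prefix "jayks" already present; 2 new (m, f)
  "oukryapuw" → prefix "ou" already present; 7 new (k, r, y, a, p, u, w)
  "ougxxvkiuuf" → prefix "ou" already present; 9 new (g, x, x, v, k, i, u, u, f)
  "natqy" → prefix "na" already present; 3 new (t, q, y)
  "oujenqijg" → prefix "ou" already present; 7 new (j, e, n, q, i, j, g)
Total nodes = 7 + 6 + 7 + 8 + 3 + 3 + 8 + 1 + 2 + 2 + 7 + 9 + 3 + 7 = 73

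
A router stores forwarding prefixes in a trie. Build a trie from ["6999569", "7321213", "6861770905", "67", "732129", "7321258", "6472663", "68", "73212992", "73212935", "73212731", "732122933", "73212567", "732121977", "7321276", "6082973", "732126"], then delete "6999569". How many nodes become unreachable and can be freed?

6

Walk "6999569" from the leaf back toward the root, removing each node that no remaining word uses.
The suffix "999569" (6 nodes) is used only by "6999569"; the node for "6" still has the child "8", so pruning stops there.
Nodes removed: 6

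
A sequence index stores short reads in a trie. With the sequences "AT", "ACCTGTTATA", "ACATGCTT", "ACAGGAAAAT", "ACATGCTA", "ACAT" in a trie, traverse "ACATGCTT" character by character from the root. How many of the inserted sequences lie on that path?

Check each prefix of "ACATGCTT" against the stored set — each match is an end-marker on the path.
Prefixes of the query that are stored words: "ACAT", "ACATGCTT"
Count: 2

2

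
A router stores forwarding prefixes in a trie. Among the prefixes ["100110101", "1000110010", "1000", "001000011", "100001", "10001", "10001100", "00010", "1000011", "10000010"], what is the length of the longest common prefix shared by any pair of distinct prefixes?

8

The deepest shared node is where two words last agree before diverging.
e.g. "10001100" and "1000110010" share the prefix "10001100" of length 8; no pair shares a longer one.
Longest shared-prefix length: 8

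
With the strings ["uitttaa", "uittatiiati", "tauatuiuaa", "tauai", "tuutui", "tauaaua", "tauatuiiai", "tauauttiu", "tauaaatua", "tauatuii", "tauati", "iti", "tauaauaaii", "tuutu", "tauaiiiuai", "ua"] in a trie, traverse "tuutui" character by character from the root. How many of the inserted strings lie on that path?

2

Traverse "tuutui" character by character; count nodes along the way that are marked as word ends.
Prefixes of the query that are stored words: "tuutu", "tuutui"
Count: 2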